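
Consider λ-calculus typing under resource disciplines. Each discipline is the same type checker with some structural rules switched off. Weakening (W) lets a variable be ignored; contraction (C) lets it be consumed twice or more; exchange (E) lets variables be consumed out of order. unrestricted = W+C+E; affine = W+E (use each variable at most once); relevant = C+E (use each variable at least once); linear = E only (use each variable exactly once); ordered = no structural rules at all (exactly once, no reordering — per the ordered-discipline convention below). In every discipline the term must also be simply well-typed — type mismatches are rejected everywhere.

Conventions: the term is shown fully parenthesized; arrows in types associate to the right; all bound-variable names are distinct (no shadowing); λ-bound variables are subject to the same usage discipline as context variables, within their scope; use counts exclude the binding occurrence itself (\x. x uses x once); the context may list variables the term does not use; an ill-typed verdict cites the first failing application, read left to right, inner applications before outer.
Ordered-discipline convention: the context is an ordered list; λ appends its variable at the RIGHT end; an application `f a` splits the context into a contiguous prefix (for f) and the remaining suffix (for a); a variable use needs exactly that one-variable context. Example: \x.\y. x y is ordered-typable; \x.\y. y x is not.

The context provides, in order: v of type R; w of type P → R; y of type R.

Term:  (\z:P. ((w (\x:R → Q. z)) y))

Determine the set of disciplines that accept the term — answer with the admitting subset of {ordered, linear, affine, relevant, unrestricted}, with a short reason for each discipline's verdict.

admitted in: none
use counts: v: 0, w: 1, y: 1, z (λ-bound): 1, x (λ-bound): 0
order of uses: w, z, y
typing: ill-typed: argument of type (R → Q) → P where P is required
ordered: ✗, a type mismatch blocks all five
linear: ✗, the type mismatch rejects it
affine: ✗, not simply typable
relevant: ✗, fails simple typing
unrestricted: ✗, a type mismatch blocks all five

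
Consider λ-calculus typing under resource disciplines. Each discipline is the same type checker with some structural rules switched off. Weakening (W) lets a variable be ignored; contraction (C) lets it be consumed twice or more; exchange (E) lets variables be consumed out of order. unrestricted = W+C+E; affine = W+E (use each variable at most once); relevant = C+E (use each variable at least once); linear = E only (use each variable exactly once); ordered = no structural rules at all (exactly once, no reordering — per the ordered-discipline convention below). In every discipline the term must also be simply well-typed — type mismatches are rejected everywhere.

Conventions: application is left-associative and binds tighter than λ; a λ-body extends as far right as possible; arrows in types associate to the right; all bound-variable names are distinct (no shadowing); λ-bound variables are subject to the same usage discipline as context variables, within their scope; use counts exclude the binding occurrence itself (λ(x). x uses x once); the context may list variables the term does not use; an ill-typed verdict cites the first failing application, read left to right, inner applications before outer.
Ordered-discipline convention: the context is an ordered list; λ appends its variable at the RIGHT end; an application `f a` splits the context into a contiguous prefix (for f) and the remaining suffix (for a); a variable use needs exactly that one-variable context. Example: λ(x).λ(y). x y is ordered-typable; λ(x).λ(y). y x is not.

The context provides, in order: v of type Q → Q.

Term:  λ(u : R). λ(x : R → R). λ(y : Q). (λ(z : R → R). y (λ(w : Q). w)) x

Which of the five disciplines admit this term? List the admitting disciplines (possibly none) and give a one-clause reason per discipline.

accepted by: none
counts: v ×0, u (λ-bound) ×0, x (λ-bound) ×1, y (λ-bound) ×1, z (λ-bound) ×0, w (λ-bound) ×1
left-to-right use order: y, w, x
typing: ill-typed: applying a non-function (Q)
ordered: ✗ — fails simple typing
linear: ✗ — a type mismatch blocks all five
affine: ✗ — the type mismatch rejects it
relevant: ✗ — not simply typable
unrestricted: ✗ — fails simple typing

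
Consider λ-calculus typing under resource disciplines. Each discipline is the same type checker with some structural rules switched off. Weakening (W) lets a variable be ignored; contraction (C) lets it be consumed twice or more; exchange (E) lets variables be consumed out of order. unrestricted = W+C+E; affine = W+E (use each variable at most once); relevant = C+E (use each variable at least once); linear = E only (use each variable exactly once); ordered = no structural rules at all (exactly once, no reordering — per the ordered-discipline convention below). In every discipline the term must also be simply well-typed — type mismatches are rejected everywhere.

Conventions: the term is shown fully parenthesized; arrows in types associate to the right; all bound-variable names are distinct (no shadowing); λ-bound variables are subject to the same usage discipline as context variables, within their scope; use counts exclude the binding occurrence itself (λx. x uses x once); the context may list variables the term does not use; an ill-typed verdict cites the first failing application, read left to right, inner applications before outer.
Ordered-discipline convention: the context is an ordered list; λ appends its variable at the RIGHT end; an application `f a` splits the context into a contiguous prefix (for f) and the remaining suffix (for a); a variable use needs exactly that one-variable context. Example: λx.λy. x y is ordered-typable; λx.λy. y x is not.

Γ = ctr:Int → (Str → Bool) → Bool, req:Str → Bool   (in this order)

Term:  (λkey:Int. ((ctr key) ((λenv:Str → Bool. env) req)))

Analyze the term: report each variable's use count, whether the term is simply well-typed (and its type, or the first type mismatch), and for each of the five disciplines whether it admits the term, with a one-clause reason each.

counts: ctr ×1; req ×1; key (λ-bound) ×1; env (λ-bound) ×1
left-to-right use order: ctr, key, env, req
typing: well-typed at Int → Bool
ordered: ✗, use order ctr, key, env, req needs exchange
linear: ✓, single use per variable (ctr, req, key, env)
affine: ✓, ctr, req, key, env: no repeats, contraction unneeded
relevant: ✓, every one of ctr, req, key, env appears
unrestricted: ✓, simply typable at Int → Bool; W, C, E all held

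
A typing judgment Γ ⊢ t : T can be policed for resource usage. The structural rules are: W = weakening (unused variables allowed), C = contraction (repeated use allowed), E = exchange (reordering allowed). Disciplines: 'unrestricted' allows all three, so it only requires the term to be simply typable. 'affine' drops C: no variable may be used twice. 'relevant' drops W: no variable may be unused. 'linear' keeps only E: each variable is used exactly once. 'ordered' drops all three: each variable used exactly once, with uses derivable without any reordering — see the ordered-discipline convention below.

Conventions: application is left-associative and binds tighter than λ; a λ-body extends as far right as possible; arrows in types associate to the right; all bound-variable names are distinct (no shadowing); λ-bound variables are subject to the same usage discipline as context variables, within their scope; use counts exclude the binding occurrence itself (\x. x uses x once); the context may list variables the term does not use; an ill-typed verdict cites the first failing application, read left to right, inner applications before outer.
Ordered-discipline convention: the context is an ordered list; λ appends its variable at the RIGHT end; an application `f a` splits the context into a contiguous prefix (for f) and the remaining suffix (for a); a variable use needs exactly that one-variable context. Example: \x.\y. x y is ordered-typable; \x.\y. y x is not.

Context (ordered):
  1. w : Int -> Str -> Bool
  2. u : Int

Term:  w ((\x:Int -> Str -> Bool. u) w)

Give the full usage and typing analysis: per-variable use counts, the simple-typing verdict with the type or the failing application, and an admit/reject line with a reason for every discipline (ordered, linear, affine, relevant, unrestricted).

usage: w ×2; u ×1; x (bound) ×0
left-to-right use order: w, u, w
typing: well-typed — term : Str -> Bool
ordered: ✗ — uses contraction: w ×2; needs weakening: x unused
linear: ✗ — uses contraction: w ×2; needs weakening: x unused
affine: ✗ — uses contraction: w ×2
relevant: ✗ — needs weakening: x unused
unrestricted: ✓ — typability at Str -> Bool is all that's needed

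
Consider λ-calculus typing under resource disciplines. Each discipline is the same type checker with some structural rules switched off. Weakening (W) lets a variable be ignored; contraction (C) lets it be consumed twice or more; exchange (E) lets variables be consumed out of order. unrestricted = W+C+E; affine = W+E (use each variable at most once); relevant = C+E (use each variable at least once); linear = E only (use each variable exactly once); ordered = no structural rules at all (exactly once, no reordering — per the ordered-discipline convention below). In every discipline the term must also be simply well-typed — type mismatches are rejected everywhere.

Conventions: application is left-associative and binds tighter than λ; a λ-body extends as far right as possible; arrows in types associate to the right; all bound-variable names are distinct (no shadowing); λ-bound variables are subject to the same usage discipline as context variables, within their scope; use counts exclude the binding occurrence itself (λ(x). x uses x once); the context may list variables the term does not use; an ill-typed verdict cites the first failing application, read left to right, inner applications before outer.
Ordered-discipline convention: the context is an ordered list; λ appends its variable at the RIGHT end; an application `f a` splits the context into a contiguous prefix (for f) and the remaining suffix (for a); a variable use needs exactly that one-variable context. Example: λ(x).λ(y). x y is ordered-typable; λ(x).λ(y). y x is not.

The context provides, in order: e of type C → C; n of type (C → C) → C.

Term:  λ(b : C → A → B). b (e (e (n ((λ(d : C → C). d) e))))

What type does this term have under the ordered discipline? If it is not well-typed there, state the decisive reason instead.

not well-typed under ordered — e ×3 used more than once (contraction)
usage: e: 3, n: 1, b (bound): 1, d (bound): 1
uses in reading order: b, e, e, n, d, e
typing: well-typed at (C → A → B) → A → B
all disciplines: ordered ✗, linear ✗, affine ✗, relevant ✓, unrestricted ✓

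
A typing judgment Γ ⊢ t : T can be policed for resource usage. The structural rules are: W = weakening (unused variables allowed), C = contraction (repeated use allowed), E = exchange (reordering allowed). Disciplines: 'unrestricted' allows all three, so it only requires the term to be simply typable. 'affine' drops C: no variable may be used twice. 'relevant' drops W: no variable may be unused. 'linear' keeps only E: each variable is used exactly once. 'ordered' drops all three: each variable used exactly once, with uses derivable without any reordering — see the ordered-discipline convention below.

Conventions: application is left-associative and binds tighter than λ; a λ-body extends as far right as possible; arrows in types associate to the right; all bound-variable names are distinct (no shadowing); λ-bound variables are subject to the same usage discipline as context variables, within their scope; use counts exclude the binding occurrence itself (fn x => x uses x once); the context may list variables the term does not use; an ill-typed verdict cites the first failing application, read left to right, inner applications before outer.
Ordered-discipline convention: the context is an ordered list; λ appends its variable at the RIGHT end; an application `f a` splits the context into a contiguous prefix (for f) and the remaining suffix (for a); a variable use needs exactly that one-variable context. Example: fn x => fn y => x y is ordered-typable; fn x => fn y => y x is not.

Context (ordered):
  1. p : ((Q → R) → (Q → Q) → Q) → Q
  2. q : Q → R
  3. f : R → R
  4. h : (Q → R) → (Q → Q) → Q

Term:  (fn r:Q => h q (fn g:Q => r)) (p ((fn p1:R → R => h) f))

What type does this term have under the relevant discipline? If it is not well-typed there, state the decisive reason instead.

not well-typed under relevant — needs weakening: g, p1 unused
counts: p=1, q=1, f=1, h=2, r (λ-bound)=1, g (λ-bound)=0, p1 (λ-bound)=0
left-to-right use order: h, q, r, p, h, f
typing: well-typed — term : Q
across the five disciplines: ordered ✗, linear ✗, affine ✗, relevant ✗, unrestricted ✓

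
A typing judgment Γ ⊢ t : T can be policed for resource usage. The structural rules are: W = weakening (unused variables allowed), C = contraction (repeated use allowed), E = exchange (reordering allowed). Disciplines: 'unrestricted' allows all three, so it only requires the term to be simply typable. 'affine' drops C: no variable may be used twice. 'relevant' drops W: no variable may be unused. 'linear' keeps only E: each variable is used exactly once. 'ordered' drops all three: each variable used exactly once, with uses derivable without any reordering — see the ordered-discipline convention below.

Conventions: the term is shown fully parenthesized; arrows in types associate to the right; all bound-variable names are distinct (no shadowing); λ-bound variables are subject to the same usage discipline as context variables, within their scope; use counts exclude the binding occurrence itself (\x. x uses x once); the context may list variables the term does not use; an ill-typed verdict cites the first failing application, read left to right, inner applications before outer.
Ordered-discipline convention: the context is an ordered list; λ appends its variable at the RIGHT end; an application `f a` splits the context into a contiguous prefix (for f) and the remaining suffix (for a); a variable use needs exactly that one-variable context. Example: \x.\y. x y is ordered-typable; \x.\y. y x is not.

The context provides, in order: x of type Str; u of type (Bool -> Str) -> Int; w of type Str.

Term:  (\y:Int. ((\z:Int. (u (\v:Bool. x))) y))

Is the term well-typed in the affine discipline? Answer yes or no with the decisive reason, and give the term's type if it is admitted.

yes — at most one use each (x, u, w, y, z, v); term : Int -> Int
variable uses: x: 1; u: 1; w: 0; y (λ-bound): 1; z (λ-bound): 0; v (λ-bound): 0
uses in reading order: u, x, y
typing: well-typed at Int -> Int
all disciplines: ordered ✗ · linear ✗ · affine ✓ · relevant ✗ · unrestricted ✓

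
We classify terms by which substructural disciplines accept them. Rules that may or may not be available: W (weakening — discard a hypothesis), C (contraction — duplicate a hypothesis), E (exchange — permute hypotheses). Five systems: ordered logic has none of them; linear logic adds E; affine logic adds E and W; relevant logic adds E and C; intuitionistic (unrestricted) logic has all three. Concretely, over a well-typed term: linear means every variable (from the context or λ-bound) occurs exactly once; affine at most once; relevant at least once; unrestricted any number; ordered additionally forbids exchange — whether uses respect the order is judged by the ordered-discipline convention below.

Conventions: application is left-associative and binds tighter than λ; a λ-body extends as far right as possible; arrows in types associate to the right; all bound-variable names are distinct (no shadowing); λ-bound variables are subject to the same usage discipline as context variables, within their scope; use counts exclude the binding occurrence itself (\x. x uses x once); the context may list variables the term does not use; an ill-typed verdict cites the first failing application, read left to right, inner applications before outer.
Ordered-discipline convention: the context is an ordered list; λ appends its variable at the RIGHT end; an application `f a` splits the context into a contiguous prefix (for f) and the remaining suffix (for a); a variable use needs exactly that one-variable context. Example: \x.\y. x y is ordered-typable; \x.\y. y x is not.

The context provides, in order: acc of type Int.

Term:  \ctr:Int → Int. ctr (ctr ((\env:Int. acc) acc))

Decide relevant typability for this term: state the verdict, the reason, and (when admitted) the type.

no — env never used (weakening)
usage: acc: 2, ctr (bound): 2, env (bound): 0
order of uses: ctr, ctr, acc, acc
typing: the term checks, with type (Int → Int) → Int
across the five disciplines: ordered ✗, linear ✗, affine ✗, relevant ✗, unrestricted ✓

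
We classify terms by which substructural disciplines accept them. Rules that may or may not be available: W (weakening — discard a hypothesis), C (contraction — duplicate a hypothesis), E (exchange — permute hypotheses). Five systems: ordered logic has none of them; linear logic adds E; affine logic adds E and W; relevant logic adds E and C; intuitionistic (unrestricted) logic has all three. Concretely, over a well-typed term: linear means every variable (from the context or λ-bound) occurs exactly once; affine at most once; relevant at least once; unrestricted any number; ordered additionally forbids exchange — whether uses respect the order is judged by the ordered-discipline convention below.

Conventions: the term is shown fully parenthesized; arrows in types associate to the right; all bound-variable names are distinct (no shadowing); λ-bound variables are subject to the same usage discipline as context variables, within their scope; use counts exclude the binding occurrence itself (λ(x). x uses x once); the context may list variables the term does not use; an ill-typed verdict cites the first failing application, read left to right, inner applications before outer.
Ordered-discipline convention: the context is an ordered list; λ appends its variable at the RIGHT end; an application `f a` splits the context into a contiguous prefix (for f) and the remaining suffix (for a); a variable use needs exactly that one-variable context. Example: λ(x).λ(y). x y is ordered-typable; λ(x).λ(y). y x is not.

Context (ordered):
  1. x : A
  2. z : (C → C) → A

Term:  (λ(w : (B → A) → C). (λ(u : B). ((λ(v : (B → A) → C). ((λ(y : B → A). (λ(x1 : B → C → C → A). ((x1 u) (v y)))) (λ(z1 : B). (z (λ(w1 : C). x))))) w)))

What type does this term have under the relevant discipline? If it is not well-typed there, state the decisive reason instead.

not well-typed under relevant — fails simple typing
use counts: x=1; z=1; w [bound]=1; u [bound]=1; v [bound]=1; y [bound]=1; x1 [bound]=1; z1 [bound]=0; w1 [bound]=0
use order (left to right): x1, u, v, y, z, x, w
typing: ill-typed: argument of type C → A where C → C is required
per-discipline verdicts: ordered ✗, linear ✗, affine ✗, relevant ✗, unrestricted ✗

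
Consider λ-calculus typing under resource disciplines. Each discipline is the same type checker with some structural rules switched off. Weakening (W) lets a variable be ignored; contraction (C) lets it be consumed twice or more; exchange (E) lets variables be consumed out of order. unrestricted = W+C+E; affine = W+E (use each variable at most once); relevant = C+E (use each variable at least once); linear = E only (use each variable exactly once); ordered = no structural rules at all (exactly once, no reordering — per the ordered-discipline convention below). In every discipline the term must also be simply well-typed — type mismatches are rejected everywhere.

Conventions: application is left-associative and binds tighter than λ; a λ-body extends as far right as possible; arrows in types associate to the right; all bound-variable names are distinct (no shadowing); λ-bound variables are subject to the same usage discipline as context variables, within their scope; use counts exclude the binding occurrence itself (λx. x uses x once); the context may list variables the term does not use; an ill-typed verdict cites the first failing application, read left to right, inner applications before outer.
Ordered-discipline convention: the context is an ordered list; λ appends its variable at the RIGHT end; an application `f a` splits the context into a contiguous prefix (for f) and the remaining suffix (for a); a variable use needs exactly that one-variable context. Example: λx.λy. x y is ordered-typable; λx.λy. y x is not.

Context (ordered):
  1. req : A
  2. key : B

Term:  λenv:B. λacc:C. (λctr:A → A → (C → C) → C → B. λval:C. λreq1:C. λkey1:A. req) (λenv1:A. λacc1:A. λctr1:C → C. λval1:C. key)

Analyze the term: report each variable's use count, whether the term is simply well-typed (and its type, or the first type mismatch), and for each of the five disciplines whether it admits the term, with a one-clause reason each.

variable uses: req: 1×, key: 1×, env (λ-bound): 0×, acc (λ-bound): 0×, ctr (λ-bound): 0×, val (λ-bound): 0×, req1 (λ-bound): 0×, key1 (λ-bound): 0×, env1 (λ-bound): 0×, acc1 (λ-bound): 0×, ctr1 (λ-bound): 0×, val1 (λ-bound): 0×
use order (left to right): req, key
typing: well-typed at B → C → C → C → A → A
ordered ✗ (env, acc, ctr, val, req1, key1, env1, acc1, ctr1, val1 never used (weakening))
linear ✗ (env, acc, ctr, val, req1, key1, env1, acc1, ctr1, val1 never used (weakening))
affine ✓ (at most one use each (req, key, env, acc, ctr, val, req1, key1, env1, acc1, ctr1, val1))
relevant ✗ (env, acc, ctr, val, req1, key1, env1, acc1, ctr1, val1 never used (weakening))
unrestricted ✓ (type-checks (B → C → C → C → A → A) and nothing is barred)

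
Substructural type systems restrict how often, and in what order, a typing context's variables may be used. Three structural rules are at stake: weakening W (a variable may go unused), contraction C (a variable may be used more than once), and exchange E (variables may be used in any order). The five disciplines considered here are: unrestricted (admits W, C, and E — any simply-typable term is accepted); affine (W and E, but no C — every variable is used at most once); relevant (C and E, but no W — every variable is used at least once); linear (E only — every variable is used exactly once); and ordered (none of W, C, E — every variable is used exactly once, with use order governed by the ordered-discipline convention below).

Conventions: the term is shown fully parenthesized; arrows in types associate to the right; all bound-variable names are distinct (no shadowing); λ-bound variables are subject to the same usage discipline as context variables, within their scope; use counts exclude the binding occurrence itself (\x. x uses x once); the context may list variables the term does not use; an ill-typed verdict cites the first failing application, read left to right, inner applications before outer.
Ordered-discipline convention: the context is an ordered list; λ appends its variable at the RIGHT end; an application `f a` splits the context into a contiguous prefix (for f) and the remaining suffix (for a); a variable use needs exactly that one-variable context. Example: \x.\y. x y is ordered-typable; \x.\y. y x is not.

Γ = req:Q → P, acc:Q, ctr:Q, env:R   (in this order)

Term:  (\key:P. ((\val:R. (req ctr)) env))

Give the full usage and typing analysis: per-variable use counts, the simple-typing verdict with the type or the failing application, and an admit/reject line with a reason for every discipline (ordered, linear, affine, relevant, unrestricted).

use counts: req ×1; acc ×0; ctr ×1; env ×1; key (λ-bound) ×0; val (λ-bound) ×0
use order (left to right): req, ctr, env
typing: the term checks, with type P → P
ordered: ✗, acc, key, val never used (weakening)
linear: ✗, acc, key, val never used (weakening)
affine: ✓, no duplicate uses among req, acc, ctr, env, key, val
relevant: ✗, acc, key, val never used (weakening)
unrestricted: ✓, well-typed at P → P; no restrictions here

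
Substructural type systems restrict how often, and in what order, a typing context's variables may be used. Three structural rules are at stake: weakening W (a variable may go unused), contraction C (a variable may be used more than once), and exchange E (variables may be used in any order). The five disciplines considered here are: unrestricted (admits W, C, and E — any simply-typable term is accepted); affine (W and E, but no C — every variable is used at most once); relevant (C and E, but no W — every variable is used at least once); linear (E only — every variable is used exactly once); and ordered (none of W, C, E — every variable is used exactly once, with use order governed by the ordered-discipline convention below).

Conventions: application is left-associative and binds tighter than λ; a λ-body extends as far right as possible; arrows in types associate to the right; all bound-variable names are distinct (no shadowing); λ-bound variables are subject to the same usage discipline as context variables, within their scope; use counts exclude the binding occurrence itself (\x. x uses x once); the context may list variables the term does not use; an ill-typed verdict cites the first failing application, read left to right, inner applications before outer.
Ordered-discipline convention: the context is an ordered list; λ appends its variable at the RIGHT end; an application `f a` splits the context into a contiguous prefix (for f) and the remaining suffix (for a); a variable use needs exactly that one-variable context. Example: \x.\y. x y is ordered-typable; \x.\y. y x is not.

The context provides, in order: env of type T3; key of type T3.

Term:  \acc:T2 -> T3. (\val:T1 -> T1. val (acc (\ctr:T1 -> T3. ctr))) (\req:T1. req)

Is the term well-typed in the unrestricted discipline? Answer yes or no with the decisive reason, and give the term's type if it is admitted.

no — the type mismatch rejects it
counts: env=0; key=0; acc (λ-bound)=1; val (λ-bound)=1; ctr (λ-bound)=1; req (λ-bound)=1
use order (left to right): val, acc, ctr, req
typing: ill-typed: an argument (T1 -> T3) -> T1 -> T3 mismatches the expected T2
summary: ordered ✗ · linear ✗ · affine ✗ · relevant ✗ · unrestricted ✗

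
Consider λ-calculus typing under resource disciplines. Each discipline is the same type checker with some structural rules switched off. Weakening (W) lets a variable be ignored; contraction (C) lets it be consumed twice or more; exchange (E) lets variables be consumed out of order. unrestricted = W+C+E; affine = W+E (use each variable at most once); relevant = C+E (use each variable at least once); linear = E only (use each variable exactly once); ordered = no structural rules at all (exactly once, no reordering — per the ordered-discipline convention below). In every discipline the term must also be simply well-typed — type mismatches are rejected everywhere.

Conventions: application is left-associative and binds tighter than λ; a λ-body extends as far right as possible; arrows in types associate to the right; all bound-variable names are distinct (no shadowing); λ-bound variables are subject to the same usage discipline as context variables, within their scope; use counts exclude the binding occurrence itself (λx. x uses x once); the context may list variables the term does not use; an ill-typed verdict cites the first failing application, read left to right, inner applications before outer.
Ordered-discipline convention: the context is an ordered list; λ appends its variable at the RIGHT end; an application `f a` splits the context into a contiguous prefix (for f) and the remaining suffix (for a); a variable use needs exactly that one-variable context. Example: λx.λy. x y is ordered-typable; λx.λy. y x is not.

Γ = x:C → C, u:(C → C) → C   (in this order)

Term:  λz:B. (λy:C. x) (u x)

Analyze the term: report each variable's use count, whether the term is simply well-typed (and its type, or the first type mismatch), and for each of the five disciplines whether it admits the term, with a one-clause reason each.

usage: x=2; u=1; z [bound]=0; y [bound]=0
left-to-right use order: x, u, x
typing: ✓ — B → C → C
ordered: ✗, repeated use of x ×2; z, y never used (weakening)
linear: ✗, repeated use of x ×2; z, y never used (weakening)
affine: ✗, repeated use of x ×2
relevant: ✗, z, y never used (weakening)
unrestricted: ✓, type-checks (B → C → C) and nothing is barred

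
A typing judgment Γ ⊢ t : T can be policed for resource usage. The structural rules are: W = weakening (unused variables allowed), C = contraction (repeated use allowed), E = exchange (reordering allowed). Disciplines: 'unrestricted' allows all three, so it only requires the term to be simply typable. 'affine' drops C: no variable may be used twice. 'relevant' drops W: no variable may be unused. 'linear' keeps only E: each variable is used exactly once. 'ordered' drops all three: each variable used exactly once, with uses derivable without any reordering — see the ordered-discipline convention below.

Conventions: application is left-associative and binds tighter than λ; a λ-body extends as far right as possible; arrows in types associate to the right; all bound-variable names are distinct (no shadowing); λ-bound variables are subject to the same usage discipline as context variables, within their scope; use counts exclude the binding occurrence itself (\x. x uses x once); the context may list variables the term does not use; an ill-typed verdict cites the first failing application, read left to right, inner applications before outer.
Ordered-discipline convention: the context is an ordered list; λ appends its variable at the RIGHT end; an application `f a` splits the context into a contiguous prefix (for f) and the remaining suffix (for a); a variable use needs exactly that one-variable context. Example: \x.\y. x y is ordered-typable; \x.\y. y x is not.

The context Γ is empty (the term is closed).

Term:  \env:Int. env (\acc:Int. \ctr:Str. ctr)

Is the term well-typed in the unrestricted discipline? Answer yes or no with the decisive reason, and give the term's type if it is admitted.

no — not simply typable
variable uses: env [bound]: 1×; acc [bound]: 0×; ctr [bound]: 1×
uses in reading order: env, ctr
typing: ill-typed: non-function type Int applied to an argument
all disciplines: ordered ✗ · linear ✗ · affine ✗ · relevant ✗ · unrestricted ✗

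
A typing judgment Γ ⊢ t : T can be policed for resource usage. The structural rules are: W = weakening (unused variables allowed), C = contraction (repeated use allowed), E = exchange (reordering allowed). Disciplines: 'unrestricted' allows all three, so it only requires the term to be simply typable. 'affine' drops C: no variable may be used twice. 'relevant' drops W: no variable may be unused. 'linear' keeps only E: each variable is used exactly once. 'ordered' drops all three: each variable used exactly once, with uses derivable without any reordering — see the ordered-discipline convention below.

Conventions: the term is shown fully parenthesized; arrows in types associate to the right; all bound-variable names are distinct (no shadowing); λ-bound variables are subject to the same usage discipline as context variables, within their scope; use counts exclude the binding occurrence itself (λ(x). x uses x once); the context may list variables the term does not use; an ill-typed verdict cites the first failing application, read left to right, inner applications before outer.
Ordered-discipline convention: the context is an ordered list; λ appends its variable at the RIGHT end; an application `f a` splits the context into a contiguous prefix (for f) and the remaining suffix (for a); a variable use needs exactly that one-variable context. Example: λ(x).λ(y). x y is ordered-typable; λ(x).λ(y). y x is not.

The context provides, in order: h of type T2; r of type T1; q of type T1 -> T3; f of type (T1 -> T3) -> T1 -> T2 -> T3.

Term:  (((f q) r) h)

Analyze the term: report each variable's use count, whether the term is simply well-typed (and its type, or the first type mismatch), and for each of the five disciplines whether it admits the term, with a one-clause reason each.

use counts: h: 1×; r: 1×; q: 1×; f: 1×
order of uses: f, q, r, h
typing: ✓ — T3
ordered: ✗ — use order f, q, r, h needs exchange
linear: ✓ — h, r, q, f: one use apiece
affine: ✓ — at most one use each (h, r, q, f)
relevant: ✓ — every one of h, r, q, f appears
unrestricted: ✓ — simply typable at T3; W, C, E all held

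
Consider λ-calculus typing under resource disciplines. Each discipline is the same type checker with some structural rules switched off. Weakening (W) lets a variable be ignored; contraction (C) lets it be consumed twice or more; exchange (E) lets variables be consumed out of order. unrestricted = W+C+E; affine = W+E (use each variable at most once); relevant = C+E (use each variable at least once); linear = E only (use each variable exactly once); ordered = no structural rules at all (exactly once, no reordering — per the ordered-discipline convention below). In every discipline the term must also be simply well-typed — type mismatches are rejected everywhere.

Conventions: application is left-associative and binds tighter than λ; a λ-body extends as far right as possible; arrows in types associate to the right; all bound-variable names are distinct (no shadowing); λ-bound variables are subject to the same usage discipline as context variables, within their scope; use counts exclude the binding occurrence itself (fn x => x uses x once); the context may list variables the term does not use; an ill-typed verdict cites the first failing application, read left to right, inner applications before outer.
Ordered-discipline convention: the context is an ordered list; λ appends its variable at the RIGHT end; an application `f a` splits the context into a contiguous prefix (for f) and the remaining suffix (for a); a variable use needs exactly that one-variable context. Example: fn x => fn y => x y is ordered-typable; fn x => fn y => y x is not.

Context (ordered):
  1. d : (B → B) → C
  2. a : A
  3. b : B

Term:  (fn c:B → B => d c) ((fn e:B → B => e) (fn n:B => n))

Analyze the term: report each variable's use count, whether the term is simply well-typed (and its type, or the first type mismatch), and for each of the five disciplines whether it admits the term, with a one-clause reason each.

counts: d: 1, a: 0, b: 0, c [bound]: 1, e [bound]: 1, n [bound]: 1
uses in reading order: d, c, e, n
typing: well-typed — term : C
ordered: ✗ — unused: a, b — weakening required
linear: ✗ — unused: a, b — weakening required
affine: ✓ — at most one use each (d, a, b, c, e, n)
relevant: ✗ — unused: a, b — weakening required
unrestricted: ✓ — typability at C is all that's needed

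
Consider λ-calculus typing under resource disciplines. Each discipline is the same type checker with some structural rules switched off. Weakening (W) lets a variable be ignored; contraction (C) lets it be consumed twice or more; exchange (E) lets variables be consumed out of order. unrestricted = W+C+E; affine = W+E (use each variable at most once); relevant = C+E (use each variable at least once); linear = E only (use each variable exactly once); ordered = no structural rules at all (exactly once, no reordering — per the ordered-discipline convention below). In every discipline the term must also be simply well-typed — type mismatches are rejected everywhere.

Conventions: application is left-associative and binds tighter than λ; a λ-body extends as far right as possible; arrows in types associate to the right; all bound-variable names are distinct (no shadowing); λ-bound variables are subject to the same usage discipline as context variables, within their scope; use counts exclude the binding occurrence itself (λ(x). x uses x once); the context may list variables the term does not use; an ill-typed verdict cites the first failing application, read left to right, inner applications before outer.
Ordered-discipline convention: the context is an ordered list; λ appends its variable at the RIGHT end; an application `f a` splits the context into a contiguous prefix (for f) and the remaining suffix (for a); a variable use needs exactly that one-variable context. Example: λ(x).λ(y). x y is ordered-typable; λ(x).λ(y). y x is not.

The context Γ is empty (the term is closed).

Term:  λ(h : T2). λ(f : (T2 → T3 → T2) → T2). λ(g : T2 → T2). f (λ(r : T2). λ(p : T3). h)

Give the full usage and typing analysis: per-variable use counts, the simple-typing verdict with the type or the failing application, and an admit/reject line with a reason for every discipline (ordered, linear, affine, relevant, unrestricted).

use counts: h (bound) ×1, f (bound) ×1, g (bound) ×0, r (bound) ×0, p (bound) ×0
uses in reading order: f, h
typing: well-typed — term : T2 → ((T2 → T3 → T2) → T2) → (T2 → T2) → T2
ordered: ✗, g, r, p left unused
linear: ✗, g, r, p left unused
affine: ✓, h, f, g, r, p: no repeats, contraction unneeded
relevant: ✗, g, r, p left unused
unrestricted: ✓, simply typable at T2 → ((T2 → T3 → T2) → T2) → (T2 → T2) → T2; W, C, E all held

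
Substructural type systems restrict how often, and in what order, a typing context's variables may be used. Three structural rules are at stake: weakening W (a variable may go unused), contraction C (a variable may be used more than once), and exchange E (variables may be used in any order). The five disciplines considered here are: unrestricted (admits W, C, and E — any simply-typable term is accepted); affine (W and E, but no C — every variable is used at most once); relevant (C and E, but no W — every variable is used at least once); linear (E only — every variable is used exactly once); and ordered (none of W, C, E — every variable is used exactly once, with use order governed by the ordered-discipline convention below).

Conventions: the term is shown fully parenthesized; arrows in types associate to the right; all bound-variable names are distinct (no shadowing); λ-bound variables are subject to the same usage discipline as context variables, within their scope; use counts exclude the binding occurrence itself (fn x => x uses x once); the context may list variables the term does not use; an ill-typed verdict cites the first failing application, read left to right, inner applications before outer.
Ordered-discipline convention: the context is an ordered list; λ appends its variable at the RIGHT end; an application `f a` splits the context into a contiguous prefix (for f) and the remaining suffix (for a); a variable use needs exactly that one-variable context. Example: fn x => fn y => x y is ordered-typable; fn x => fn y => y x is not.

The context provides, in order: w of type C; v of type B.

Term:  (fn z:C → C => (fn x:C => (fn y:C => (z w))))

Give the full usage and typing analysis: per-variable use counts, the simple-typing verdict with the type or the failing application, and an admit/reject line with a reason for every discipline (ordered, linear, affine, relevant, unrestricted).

variable uses: w ×1; v ×0; z (λ-bound) ×1; x (λ-bound) ×0; y (λ-bound) ×0
order of uses: z, w
typing: ✓ — (C → C) → C → C → C
ordered ✗ (v, x, y left unused)
linear ✗ (v, x, y left unused)
affine ✓ (no duplicate uses among w, v, z, x, y)
relevant ✗ (v, x, y left unused)
unrestricted ✓ (simply typable at (C → C) → C → C → C; W, C, E all held)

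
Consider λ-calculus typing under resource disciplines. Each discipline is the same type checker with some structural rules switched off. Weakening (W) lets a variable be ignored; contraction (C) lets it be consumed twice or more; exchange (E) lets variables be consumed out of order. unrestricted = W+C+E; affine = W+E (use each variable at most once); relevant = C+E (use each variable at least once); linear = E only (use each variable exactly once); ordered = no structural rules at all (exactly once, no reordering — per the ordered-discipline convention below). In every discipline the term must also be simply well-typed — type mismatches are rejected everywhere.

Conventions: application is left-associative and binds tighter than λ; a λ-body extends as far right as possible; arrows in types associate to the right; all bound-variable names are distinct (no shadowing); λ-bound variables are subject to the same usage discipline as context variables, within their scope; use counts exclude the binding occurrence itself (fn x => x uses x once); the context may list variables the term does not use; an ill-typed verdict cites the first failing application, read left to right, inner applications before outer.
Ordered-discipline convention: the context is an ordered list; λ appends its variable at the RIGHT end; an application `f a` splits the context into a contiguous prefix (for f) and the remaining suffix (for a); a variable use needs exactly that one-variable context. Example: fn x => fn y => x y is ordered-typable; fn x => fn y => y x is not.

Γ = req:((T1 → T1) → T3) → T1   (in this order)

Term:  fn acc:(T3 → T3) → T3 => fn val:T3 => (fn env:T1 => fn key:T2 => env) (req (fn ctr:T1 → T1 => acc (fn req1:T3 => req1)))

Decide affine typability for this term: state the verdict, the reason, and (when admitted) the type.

yes — at most one use each (req, acc, val, env, key, ctr, req1); term : ((T3 → T3) → T3) → T3 → T2 → T1
use counts: req=1; acc (bound)=1; val (bound)=0; env (bound)=1; key (bound)=0; ctr (bound)=0; req1 (bound)=1
uses in reading order: env, req, acc, req1
typing: ✓ — ((T3 → T3) → T3) → T3 → T2 → T1
per-discipline verdicts: ordered ✗ | linear ✗ | affine ✓ | relevant ✗ | unrestricted ✓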